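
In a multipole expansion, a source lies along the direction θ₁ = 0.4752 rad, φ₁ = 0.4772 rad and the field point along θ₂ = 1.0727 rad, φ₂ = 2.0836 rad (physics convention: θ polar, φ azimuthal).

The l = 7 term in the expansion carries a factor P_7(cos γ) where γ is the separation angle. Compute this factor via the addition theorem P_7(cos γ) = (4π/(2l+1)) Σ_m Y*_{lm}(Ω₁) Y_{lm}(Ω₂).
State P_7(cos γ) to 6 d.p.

0.011712

Expand P_7 via completeness: Σ_{m} conj(Y_{7,m}) at Ω₁ times Y_{7,m} at Ω₂ —
  m=-7: (-0.002057, -0.000414) × (-0.087470, -0.181989) = (0.000104, 0.000411)  (running Σ = (0.000104, 0.000411))
  m=-6: (-0.014671, 0.004193) × (0.410009, 0.026594) = (-0.006127, 0.001329)  (running Σ = (-0.006022, 0.001740))
  m=-5: (-0.049677, 0.046801) × (-0.206214, 0.316422) = (-0.004565, -0.025370)  (running Σ = (-0.010587, -0.023630))
  m=-4: (-0.069011, 0.196338) × (0.003162, 0.006067) = (-0.001409, 0.000202)  (running Σ = (-0.011996, -0.023428))
  m=-3: (0.059118, 0.421960) × (-0.345936, -0.011207) = (-0.015722, -0.146634)  (running Σ = (-0.027718, -0.170062))
  m=-2: (0.293353, 0.414058) × (0.079499, -0.131076) = (0.077594, -0.005535)  (running Σ = (0.049876, -0.175597))
  m=-1: (0.112673, 0.058258) × (-0.141138, -0.250669) = (-0.001299, -0.036466)  (running Σ = (0.048577, -0.212063))
  m=0: (-0.432414, -0.000000) × (0.192350, 0.000000) = (-0.083175, -0.000000)  (running Σ = (-0.034598, -0.212063))
  m=1: (-0.112673, 0.058258) × (0.141138, -0.250669) = (-0.001299, 0.036466)  (running Σ = (-0.035896, -0.175597))
  m=2: (0.293353, -0.414058) × (0.079499, 0.131076) = (0.077594, 0.005535)  (running Σ = (0.041698, -0.170062))
  m=3: (-0.059118, 0.421960) × (0.345936, -0.011207) = (-0.015722, 0.146634)  (running Σ = (0.025976, -0.023428))
  m=4: (-0.069011, -0.196338) × (0.003162, -0.006067) = (-0.001409, -0.000202)  (running Σ = (0.024567, -0.023630))
  m=5: (0.049677, 0.046801) × (0.206214, 0.316422) = (-0.004565, 0.025370)  (running Σ = (0.020002, 0.001740))
  m=6: (-0.014671, -0.004193) × (0.410009, -0.026594) = (-0.006127, -0.001329)  (running Σ = (0.013875, 0.000411))
  m=7: (0.002057, -0.000414) × (0.087470, -0.181989) = (0.000104, -0.000411)  (running Σ = (0.013980, -0.000000))
Σ over m = (0.013980, -0.000000); ×(4π/15) → (0.011712, -0.000000). Real part: 0.011712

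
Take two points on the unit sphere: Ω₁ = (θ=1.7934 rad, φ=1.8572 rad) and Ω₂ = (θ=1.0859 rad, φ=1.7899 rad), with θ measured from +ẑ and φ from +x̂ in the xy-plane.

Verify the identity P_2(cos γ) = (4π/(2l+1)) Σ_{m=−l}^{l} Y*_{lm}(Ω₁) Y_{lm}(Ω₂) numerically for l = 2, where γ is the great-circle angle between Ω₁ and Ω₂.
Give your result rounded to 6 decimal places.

0.361927

Expand P_2 via completeness: Σ_{m} conj(Y_{2,m}) at Ω₁ times Y_{2,m} at Ω₂ —
  term(m=-2) = (0.110093, 0.014909)   from Y*(Ω₁)=(-0.308797, -0.199154), Y(Ω₂)=(-0.273782, 0.128292)
  term(m=-1) = (-0.052876, -0.003564)   from Y*(Ω₁)=(0.046994, -0.159571), Y(Ω₂)=(-0.069246, -0.310970)
  term(m=+0) = (0.029572, 0.000000)   from Y*(Ω₁)=(-0.269276, -0.000000), Y(Ω₂)=(-0.109821, 0.000000)
  term(m=+1) = (-0.052876, 0.003564)   from Y*(Ω₁)=(-0.046994, -0.159571), Y(Ω₂)=(0.069246, -0.310970)
  term(m=+2) = (0.110093, -0.014909)   from Y*(Ω₁)=(-0.308797, 0.199154), Y(Ω₂)=(-0.273782, -0.128292)
Accumulated sum (0.144006, 0.000000); after 4π/(2l+1) scaling, (0.361927, 0.000000) ⇒ P_2 = 0.361927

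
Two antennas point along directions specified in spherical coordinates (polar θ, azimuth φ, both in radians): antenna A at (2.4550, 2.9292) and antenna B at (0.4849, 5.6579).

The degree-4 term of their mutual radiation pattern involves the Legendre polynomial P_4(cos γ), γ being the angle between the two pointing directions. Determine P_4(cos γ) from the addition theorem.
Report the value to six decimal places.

Term-by-term m-sum for l=4 (normalisation 4π/9 = 1.396263):
  m=-4: (0.047183, -0.053664) × (-0.016750, 0.012483) = (-0.000120, 0.001488)  (running Σ = (-0.000120, 0.001488))
  m=-3: (0.198203, -0.146703) × (-0.033684, 0.106970) = (0.009017, 0.026143)  (running Σ = (0.008896, 0.027631))
  m=-2: (0.390352, -0.176566) × (0.102476, 0.308998) = (0.094560, 0.102524)  (running Σ = (0.103457, 0.130155))
  m=-1: (0.269160, -0.058043) × (0.392153, 0.283103) = (0.121984, 0.053438)  (running Σ = (0.225440, 0.183593))
  m=0: (-0.256204, -0.000000) × (0.101710, 0.000000) = (-0.026059, -0.000000)  (running Σ = (0.199382, 0.183593))
  m=1: (-0.269160, -0.058043) × (-0.392153, 0.283103) = (0.121984, -0.053438)  (running Σ = (0.321366, 0.130155))
  m=2: (0.390352, 0.176566) × (0.102476, -0.308998) = (0.094560, -0.102524)  (running Σ = (0.415926, 0.027631))
  m=3: (-0.198203, -0.146703) × (0.033684, 0.106970) = (0.009017, -0.026143)  (running Σ = (0.424943, 0.001488))
  m=4: (0.047183, 0.053664) × (-0.016750, -0.012483) = (-0.000120, -0.001488)  (running Σ = (0.424822, -0.000000))
Total Σ_m = (0.424822, -0.000000). Multiply by 1.396263: (0.593164, -0.000000). P_4(cos γ) = 0.593164

0.593164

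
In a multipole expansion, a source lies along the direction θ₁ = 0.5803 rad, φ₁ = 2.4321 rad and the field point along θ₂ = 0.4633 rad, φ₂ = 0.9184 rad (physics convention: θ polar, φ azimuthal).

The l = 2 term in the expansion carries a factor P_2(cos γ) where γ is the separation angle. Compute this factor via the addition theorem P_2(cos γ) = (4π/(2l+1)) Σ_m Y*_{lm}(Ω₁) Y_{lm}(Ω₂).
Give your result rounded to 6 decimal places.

Expand P_2 via completeness: Σ_{m} conj(Y_{2,m}) at Ω₁ times Y_{2,m} at Ω₂ —
  m=-2: (0.017560, -0.114781) × (-0.020280, -0.074434) = (-0.008900, 0.001021)  (running Σ = (-0.008900, 0.001021))
  m=-1: (-0.268752, 0.230763) × (0.187505, -0.245428) = (0.006243, 0.109229)  (running Σ = (-0.002656, 0.110249))
  m=0: (0.346358, -0.000000) × (0.441811, 0.000000) = (0.153025, 0.000000)  (running Σ = (0.150368, 0.110249))
  m=1: (0.268752, 0.230763) × (-0.187505, -0.245428) = (0.006243, -0.109229)  (running Σ = (0.156612, 0.001021))
  m=2: (0.017560, 0.114781) × (-0.020280, 0.074434) = (-0.008900, -0.001021)  (running Σ = (0.147712, 0.000000))
Σ over m = (0.147712, 0.000000); ×(4π/5) → (0.371241, 0.000000). Real part: 0.371241

0.371241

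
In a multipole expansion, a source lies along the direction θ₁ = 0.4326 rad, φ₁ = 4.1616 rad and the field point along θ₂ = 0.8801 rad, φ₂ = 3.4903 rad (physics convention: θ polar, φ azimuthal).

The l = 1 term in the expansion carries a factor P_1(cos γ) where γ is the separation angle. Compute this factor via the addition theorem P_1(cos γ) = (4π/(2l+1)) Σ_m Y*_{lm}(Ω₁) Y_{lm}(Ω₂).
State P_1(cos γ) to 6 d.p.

Summing Y*_{l m}(θ₁,φ₁)·Y_{l m}(θ₂,φ₂) over m ∈ [−1, 1]; prefactor 4π/(2·1+1) = 4.188790:
  m=-1: Y*=(-0.075805, -0.123422)  Y=(-0.250280, 0.090993)  product (0.030203, 0.023992)
  m=+0: Y*=(0.443592, -0.000000)  Y=(0.311276, 0.000000)  product (0.138079, 0.000000)
  m=+1: Y*=(0.075805, -0.123422)  Y=(0.250280, 0.090993)  product (0.030203, -0.023992)
Total Σ_m = (0.198485, 0.000000). Multiply by 4.188790: (0.831414, 0.000000). P_1(cos γ) = 0.831414

0.831414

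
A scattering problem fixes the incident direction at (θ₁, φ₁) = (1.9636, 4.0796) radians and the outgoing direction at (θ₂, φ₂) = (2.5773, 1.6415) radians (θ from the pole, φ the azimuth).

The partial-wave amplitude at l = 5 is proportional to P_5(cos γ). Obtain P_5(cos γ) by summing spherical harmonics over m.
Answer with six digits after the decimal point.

-0.098701

Term-by-term m-sum for l=5 (normalisation 4π/11 = 1.142397):
  term(m=-5) = 0.00590 - 0.00233j   from Y*(Ω₁)=0.00698 + 0.31226j, Y(Ω₂)=-0.00703 - 0.01905j
  term(m=-4) = -0.03931 - 0.01336j   from Y*(Ω₁)=0.33533 + 0.23459j, Y(Ω₂)=-0.09743 + 0.02831j
  term(m=-3) = 0.01283 + 0.02141j   from Y*(Ω₁)=0.08231 - 0.02797j, Y(Ω₂)=0.06045 + 0.28070j
  term(m=-2) = -0.02367 + 0.14319j   from Y*(Ω₁)=-0.09325 + 0.29596j, Y(Ω₂)=0.46306 - 0.06592j
  term(m=-1) = 0.03967 - 0.03365j   from Y*(Ω₁)=0.10507 + 0.14327j, Y(Ω₂)=-0.02068 - 0.29205j
  term(m=+0) = -0.07722 + 0.00000j   from Y*(Ω₁)=-0.27290 + 0.00000j, Y(Ω₂)=0.28296 + 0.00000j
  term(m=+1) = 0.03967 + 0.03365j   from Y*(Ω₁)=-0.10507 + 0.14327j, Y(Ω₂)=0.02068 - 0.29205j
  term(m=+2) = -0.02367 - 0.14319j   from Y*(Ω₁)=-0.09325 - 0.29596j, Y(Ω₂)=0.46306 + 0.06592j
  term(m=+3) = 0.01283 - 0.02141j   from Y*(Ω₁)=-0.08231 - 0.02797j, Y(Ω₂)=-0.06045 + 0.28070j
  term(m=+4) = -0.03931 + 0.01336j   from Y*(Ω₁)=0.33533 - 0.23459j, Y(Ω₂)=-0.09743 - 0.02831j
  term(m=+5) = 0.00590 + 0.00233j   from Y*(Ω₁)=-0.00698 + 0.31226j, Y(Ω₂)=0.00703 - 0.01905j
Σ over m = -0.08640 - 0.00000j; ×(4π/11) → -0.09870 - 0.00000j. Real part: -0.098701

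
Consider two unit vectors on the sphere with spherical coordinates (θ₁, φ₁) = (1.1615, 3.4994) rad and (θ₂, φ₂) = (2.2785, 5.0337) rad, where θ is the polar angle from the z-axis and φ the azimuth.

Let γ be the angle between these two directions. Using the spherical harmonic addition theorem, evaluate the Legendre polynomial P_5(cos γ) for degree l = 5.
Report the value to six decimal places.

-0.331758

Expand P_5 via completeness: Σ_{m} conj(Y_{5,m}) at Ω₁ times Y_{5,m} at Ω₂ —
  [-5]  conj(Y_{5,-5})(Ω₁) = (0.065301, -0.294451) ; Y_{5,-5}(Ω₂) = (0.117496, -0.004203) ; Δ = (0.006435, -0.034871)
  [-4]  conj(Y_{5,-4})(Ω₁) = (0.057556, 0.409712) ; Y_{5,-4}(Ω₂) = (-0.089600, 0.305204) ; Δ = (-0.130203, -0.019144)
  [-3]  conj(Y_{5,-3})(Ω₁) = (-0.054211, -0.099854) ; Y_{5,-3}(Ω₂) = (-0.349532, -0.242666) ; Δ = (-0.005283, 0.048057)
  [-2]  conj(Y_{5,-2})(Ω₁) = (-0.224852, -0.195473) ; Y_{5,-2}(Ω₂) = (0.136402, -0.102114) ; Δ = (-0.050631, -0.003702)
  [-1]  conj(Y_{5,-1})(Ω₁) = (0.190042, 0.071057) ; Y_{5,-1}(Ω₂) = (-0.089611, -0.269228) ; Δ = (0.002101, -0.057532)
  [+0]  conj(Y_{5,0})(Ω₁) = (0.255699, -0.000000) ; Y_{5,0}(Ω₂) = (0.253256, 0.000000) ; Δ = (0.064757, 0.000000)
  [+1]  conj(Y_{5,1})(Ω₁) = (-0.190042, 0.071057) ; Y_{5,1}(Ω₂) = (0.089611, -0.269228) ; Δ = (0.002101, 0.057532)
  [+2]  conj(Y_{5,2})(Ω₁) = (-0.224852, 0.195473) ; Y_{5,2}(Ω₂) = (0.136402, 0.102114) ; Δ = (-0.050631, 0.003702)
  [+3]  conj(Y_{5,3})(Ω₁) = (0.054211, -0.099854) ; Y_{5,3}(Ω₂) = (0.349532, -0.242666) ; Δ = (-0.005283, -0.048057)
  [+4]  conj(Y_{5,4})(Ω₁) = (0.057556, -0.409712) ; Y_{5,4}(Ω₂) = (-0.089600, -0.305204) ; Δ = (-0.130203, 0.019144)
  [+5]  conj(Y_{5,5})(Ω₁) = (-0.065301, -0.294451) ; Y_{5,5}(Ω₂) = (-0.117496, -0.004203) ; Δ = (0.006435, 0.034871)
Total Σ_m = (-0.290405, 0.000000). Multiply by 1.142397: (-0.331758, 0.000000). P_5(cos γ) = -0.331758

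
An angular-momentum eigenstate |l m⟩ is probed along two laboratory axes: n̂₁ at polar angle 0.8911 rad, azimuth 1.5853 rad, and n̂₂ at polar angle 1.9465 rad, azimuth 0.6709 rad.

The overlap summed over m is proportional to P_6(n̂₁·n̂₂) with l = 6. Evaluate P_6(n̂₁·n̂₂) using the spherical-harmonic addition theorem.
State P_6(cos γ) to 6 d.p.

-0.058283

Addition theorem: P_6(cos γ) = (4π/13) Σ_m Y*_{lm}(Ω₁) Y_{lm}(Ω₂), m = −6…6:
  m=-6: -0.10653 - 0.00929j × -0.19854 + 0.24204j = 0.02340 - 0.02394j  (running Σ = 0.02340 - 0.02394j)
  m=-5: -0.02169 + 0.29857j × 0.41809 - 0.09038j = 0.01792 + 0.12679j  (running Σ = 0.04132 + 0.10285j)
  m=-4: 0.43609 + 0.02533j × -0.11527 - 0.05682j = -0.04883 - 0.02770j  (running Σ = -0.00751 + 0.07516j)
  m=-3: 0.01128 - 0.25902j × -0.12499 - 0.26419j = -0.06984 + 0.02940j  (running Σ = -0.07735 + 0.10455j)
  m=-2: 0.18916 + 0.00549j × -0.05280 + 0.22652j = -0.01123 + 0.04256j  (running Σ = -0.08858 + 0.14711j)
  m=-1: 0.00497 - 0.34265j × -0.17173 + 0.13630j = 0.04585 + 0.05952j  (running Σ = -0.04273 + 0.20663j)
  m=0: 0.09921 + 0.00000j × 0.25368 + 0.00000j = 0.02517 + 0.00000j  (running Σ = -0.01756 + 0.20663j)
  m=1: -0.00497 - 0.34265j × 0.17173 + 0.13630j = 0.04585 - 0.05952j  (running Σ = 0.02829 + 0.14711j)
  m=2: 0.18916 - 0.00549j × -0.05280 - 0.22652j = -0.01123 - 0.04256j  (running Σ = 0.01706 + 0.10455j)
  m=3: -0.01128 - 0.25902j × 0.12499 - 0.26419j = -0.06984 - 0.02940j  (running Σ = -0.05278 + 0.07516j)
  m=4: 0.43609 - 0.02533j × -0.11527 + 0.05682j = -0.04883 + 0.02770j  (running Σ = -0.10161 + 0.10285j)
  m=5: 0.02169 + 0.29857j × -0.41809 - 0.09038j = 0.01792 - 0.12679j  (running Σ = -0.08369 - 0.02394j)
  m=6: -0.10653 + 0.00929j × -0.19854 - 0.24204j = 0.02340 + 0.02394j  (running Σ = -0.06029 - 0.00000j)
Accumulated sum -0.06029 - 0.00000j; after 4π/(2l+1) scaling, -0.05828 - 0.00000j ⇒ P_6 = -0.058283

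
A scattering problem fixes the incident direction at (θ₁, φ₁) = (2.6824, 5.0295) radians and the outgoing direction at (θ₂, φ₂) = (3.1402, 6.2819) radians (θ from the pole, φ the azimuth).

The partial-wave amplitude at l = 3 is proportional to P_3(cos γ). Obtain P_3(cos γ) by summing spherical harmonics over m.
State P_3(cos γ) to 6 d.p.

Expand P_3 via completeness: Σ_{m} conj(Y_{3,m}) at Ω₁ times Y_{3,m} at Ω₂ —
  [-3]  conj(Y_{3,-3})(Ω₁) = -0.02958 + 0.02109j ; Y_{3,-3}(Ω₂) = 0.00000 + 0.00000j ; Δ = -0.00000 + 0.00000j
  [-2]  conj(Y_{3,-2})(Ω₁) = 0.14497 + 0.10664j ; Y_{3,-2}(Ω₂) = -0.00000 - 0.00000j ; Δ = -0.00000 - 0.00000j
  [-1]  conj(Y_{3,-1})(Ω₁) = 0.13479 - 0.41072j ; Y_{3,-1}(Ω₂) = 0.00180 + 0.00000j ; Δ = 0.00024 - 0.00074j
  [+0]  conj(Y_{3,0})(Ω₁) = -0.34046 + 0.00000j ; Y_{3,0}(Ω₂) = -0.74635 + 0.00000j ; Δ = 0.25410 + 0.00000j
  [+1]  conj(Y_{3,1})(Ω₁) = -0.13479 - 0.41072j ; Y_{3,1}(Ω₂) = -0.00180 + 0.00000j ; Δ = 0.00024 + 0.00074j
  [+2]  conj(Y_{3,2})(Ω₁) = 0.14497 - 0.10664j ; Y_{3,2}(Ω₂) = -0.00000 + 0.00000j ; Δ = -0.00000 + 0.00000j
  [+3]  conj(Y_{3,3})(Ω₁) = 0.02958 + 0.02109j ; Y_{3,3}(Ω₂) = -0.00000 + 0.00000j ; Δ = -0.00000 - 0.00000j
Total Σ_m = 0.25459 - 0.00000j. Multiply by 1.795196: 0.45704 - 0.00000j. P_3(cos γ) = 0.457036

0.457036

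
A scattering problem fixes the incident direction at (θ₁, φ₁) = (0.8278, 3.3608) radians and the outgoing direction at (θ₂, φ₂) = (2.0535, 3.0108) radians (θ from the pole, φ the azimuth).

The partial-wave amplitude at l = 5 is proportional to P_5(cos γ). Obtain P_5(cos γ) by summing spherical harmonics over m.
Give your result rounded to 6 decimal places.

Expand P_5 via completeness: Σ_{m} conj(Y_{5,m}) at Ω₁ times Y_{5,m} at Ω₂ —
  term(m=-5) = (-0.004535, 0.025033)   from Y*(Ω₁)=(-0.045960, -0.089421), Y(Ω₂)=(-0.200829, -0.153931)
  term(m=-4) = (-0.020816, -0.120686)   from Y*(Ω₁)=(0.186798, 0.224509), Y(Ω₂)=(-0.363240, -0.209509)
  term(m=-3) = (0.048409, 0.084393)   from Y*(Ω₁)=(-0.341069, -0.263408), Y(Ω₂)=(-0.208607, -0.086329)
  term(m=-2) = (0.038710, 0.032605)   from Y*(Ω₁)=(0.209970, 0.098444), Y(Ω₂)=(0.210823, 0.056442)
  term(m=-1) = (0.066044, 0.024108)   from Y*(Ω₁)=(0.232249, 0.051742), Y(Ω₂)=(0.292951, 0.038536)
  term(m=+0) = (0.046886, 0.000000)   from Y*(Ω₁)=(-0.303851, -0.000000), Y(Ω₂)=(-0.154306, 0.000000)
  term(m=+1) = (0.066044, -0.024108)   from Y*(Ω₁)=(-0.232249, 0.051742), Y(Ω₂)=(-0.292951, 0.038536)
  term(m=+2) = (0.038710, -0.032605)   from Y*(Ω₁)=(0.209970, -0.098444), Y(Ω₂)=(0.210823, -0.056442)
  term(m=+3) = (0.048409, -0.084393)   from Y*(Ω₁)=(0.341069, -0.263408), Y(Ω₂)=(0.208607, -0.086329)
  term(m=+4) = (-0.020816, 0.120686)   from Y*(Ω₁)=(0.186798, -0.224509), Y(Ω₂)=(-0.363240, 0.209509)
  term(m=+5) = (-0.004535, -0.025033)   from Y*(Ω₁)=(0.045960, -0.089421), Y(Ω₂)=(0.200829, -0.153931)
Accumulated sum (0.302513, 0.000000); after 4π/(2l+1) scaling, (0.345590, 0.000000) ⇒ P_5 = 0.345590

0.345590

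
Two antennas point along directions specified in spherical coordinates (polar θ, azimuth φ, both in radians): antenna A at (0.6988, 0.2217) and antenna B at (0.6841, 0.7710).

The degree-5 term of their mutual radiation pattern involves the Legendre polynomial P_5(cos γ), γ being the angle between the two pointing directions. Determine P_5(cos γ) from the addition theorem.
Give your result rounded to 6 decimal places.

Addition theorem: P_5(cos γ) = (4π/11) Σ_m Y*_{lm}(Ω₁) Y_{lm}(Ω₂), m = −5…5:
  [-5]  conj(Y_{5,-5})(Ω₁) = +0.022806+0.045766i ; Y_{5,-5}(Ω₂) = -0.035379+0.030619i ; Δ = -0.002208-0.000921i
  [-4]  conj(Y_{5,-4})(Ω₁) = +0.121605+0.149154i ; Y_{5,-4}(Ω₂) = -0.181141-0.010444i ; Δ = -0.020470-0.028288i
  [-3]  conj(Y_{5,-3})(Ω₁) = +0.309832+0.243004i ; Y_{5,-3}(Ω₂) = -0.260009-0.283501i ; Δ = -0.011667-0.151021i
  [-2]  conj(Y_{5,-2})(Ω₁) = +0.367903+0.174732i ; Y_{5,-2}(Ω₂) = +0.012110-0.420440i ; Δ = +0.077920-0.152565i
  [-1]  conj(Y_{5,-1})(Ω₁) = +0.001824+0.000411i ; Y_{5,-1}(Ω₂) = +0.024215-0.023527i ; Δ = +0.000054-0.000033i
  [+0]  conj(Y_{5,0})(Ω₁) = -0.392665-0.000000i ; Y_{5,0}(Ω₂) = -0.391234+0.000000i ; Δ = +0.153624+0.000000i
  [+1]  conj(Y_{5,1})(Ω₁) = -0.001824+0.000411i ; Y_{5,1}(Ω₂) = -0.024215-0.023527i ; Δ = +0.000054+0.000033i
  [+2]  conj(Y_{5,2})(Ω₁) = +0.367903-0.174732i ; Y_{5,2}(Ω₂) = +0.012110+0.420440i ; Δ = +0.077920+0.152565i
  [+3]  conj(Y_{5,3})(Ω₁) = -0.309832+0.243004i ; Y_{5,3}(Ω₂) = +0.260009-0.283501i ; Δ = -0.011667+0.151021i
  [+4]  conj(Y_{5,4})(Ω₁) = +0.121605-0.149154i ; Y_{5,4}(Ω₂) = -0.181141+0.010444i ; Δ = -0.020470+0.028288i
  [+5]  conj(Y_{5,5})(Ω₁) = -0.022806+0.045766i ; Y_{5,5}(Ω₂) = +0.035379+0.030619i ; Δ = -0.002208+0.000921i
Total Σ_m = +0.240880+0.000000i. Multiply by 1.142397: +0.275181+0.000000i. P_5(cos γ) = 0.275181

0.275181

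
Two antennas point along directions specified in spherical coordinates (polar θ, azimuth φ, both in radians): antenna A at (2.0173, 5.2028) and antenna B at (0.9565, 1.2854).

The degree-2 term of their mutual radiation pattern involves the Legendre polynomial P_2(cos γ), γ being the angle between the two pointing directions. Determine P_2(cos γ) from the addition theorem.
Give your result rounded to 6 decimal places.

0.401051

Term-by-term m-sum for l=2 (normalisation 4π/5 = 2.513274):
  term(m=-2) = +0.001555+0.081044i   from Y*(Ω₁)=-0.174829-0.261126i, Y(Ω₂)=-0.217055-0.139369i
  term(m=-1) = +0.078159+0.076674i   from Y*(Ω₁)=-0.141717+0.265429i, Y(Ω₂)=+0.102445-0.349158i
  term(m=+0) = +0.000147+0.000000i   from Y*(Ω₁)=-0.138964-0.000000i, Y(Ω₂)=-0.001055+0.000000i
  term(m=+1) = +0.078159-0.076674i   from Y*(Ω₁)=+0.141717+0.265429i, Y(Ω₂)=-0.102445-0.349158i
  term(m=+2) = +0.001555-0.081044i   from Y*(Ω₁)=-0.174829+0.261126i, Y(Ω₂)=-0.217055+0.139369i
Total Σ_m = +0.159573+0.000000i. Multiply by 2.513274: +0.401051+0.000000i. P_2(cos γ) = 0.401051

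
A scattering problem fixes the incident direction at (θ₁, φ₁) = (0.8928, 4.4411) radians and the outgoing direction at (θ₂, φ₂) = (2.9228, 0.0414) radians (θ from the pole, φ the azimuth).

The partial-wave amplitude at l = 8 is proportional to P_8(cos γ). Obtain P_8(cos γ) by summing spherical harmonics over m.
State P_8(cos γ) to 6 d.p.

0.314646

Addition theorem: P_8(cos γ) = (4π/17) Σ_m Y*_{lm}(Ω₁) Y_{lm}(Ω₂), m = −8…8:
  term(m=-8) = -0.00000 - 0.00000j   from Y*(Ω₁)=-0.03937 - 0.05761j, Y(Ω₂)=0.00000 - 0.00000j
  term(m=-7) = -0.00001 + 0.00001j   from Y*(Ω₁)=0.21278 - 0.07246j, Y(Ω₂)=-0.00004 + 0.00001j
  term(m=-6) = 0.00006 + 0.00021j   from Y*(Ω₁)=0.02343 + 0.41109j, Y(Ω₂)=0.00051 - 0.00013j
  term(m=-5) = 0.00183 + 0.00001j   from Y*(Ω₁)=-0.41434 - 0.09020j, Y(Ω₂)=-0.00423 + 0.00089j
  term(m=-4) = 0.00086 - 0.00260j   from Y*(Ω₁)=0.04833 - 0.09156j, Y(Ω₂)=0.02610 - 0.00436j
  term(m=-3) = 0.02959 + 0.02170j   from Y*(Ω₁)=-0.22437 - 0.21195j, Y(Ω₂)=-0.11798 + 0.01473j
  term(m=-2) = 0.08461 - 0.06109j   from Y*(Ω₁)=0.24175 - 0.14576j, Y(Ω₂)=0.36842 - 0.03057j
  term(m=-1) = 0.03992 + 0.12348j   from Y*(Ω₁)=-0.05119 - 0.18402j, Y(Ω₂)=-0.67885 + 0.02812j
  term(m=+0) = 0.11191 + 0.00000j   from Y*(Ω₁)=0.31461 + 0.00000j, Y(Ω₂)=0.35571 + 0.00000j
  term(m=+1) = 0.03992 - 0.12348j   from Y*(Ω₁)=0.05119 - 0.18402j, Y(Ω₂)=0.67885 + 0.02812j
  term(m=+2) = 0.08461 + 0.06109j   from Y*(Ω₁)=0.24175 + 0.14576j, Y(Ω₂)=0.36842 + 0.03057j
  term(m=+3) = 0.02959 - 0.02170j   from Y*(Ω₁)=0.22437 - 0.21195j, Y(Ω₂)=0.11798 + 0.01473j
  term(m=+4) = 0.00086 + 0.00260j   from Y*(Ω₁)=0.04833 + 0.09156j, Y(Ω₂)=0.02610 + 0.00436j
  term(m=+5) = 0.00183 - 0.00001j   from Y*(Ω₁)=0.41434 - 0.09020j, Y(Ω₂)=0.00423 + 0.00089j
  term(m=+6) = 0.00006 - 0.00021j   from Y*(Ω₁)=0.02343 - 0.41109j, Y(Ω₂)=0.00051 + 0.00013j
  term(m=+7) = -0.00001 - 0.00001j   from Y*(Ω₁)=-0.21278 - 0.07246j, Y(Ω₂)=0.00004 + 0.00001j
  term(m=+8) = -0.00000 + 0.00000j   from Y*(Ω₁)=-0.03937 + 0.05761j, Y(Ω₂)=0.00000 + 0.00000j
Σ over m = 0.42566 + 0.00000j; ×(4π/17) → 0.31465 + 0.00000j. Real part: 0.314646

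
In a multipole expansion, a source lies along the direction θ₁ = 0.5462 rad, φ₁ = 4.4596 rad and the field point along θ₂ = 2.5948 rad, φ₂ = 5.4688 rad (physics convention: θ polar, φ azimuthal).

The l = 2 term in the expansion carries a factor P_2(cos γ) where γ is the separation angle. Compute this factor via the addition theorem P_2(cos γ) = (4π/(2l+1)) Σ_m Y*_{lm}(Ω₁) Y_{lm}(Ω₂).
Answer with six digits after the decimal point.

0.015242

Addition theorem: P_2(cos γ) = (4π/5) Σ_m Y*_{lm}(Ω₁) Y_{lm}(Ω₂), m = −2…2:
  m=-2: Y*=-0.091186+0.050478i  Y=-0.006051+0.104253i  product -0.004711-0.009812i
  m=-1: Y*=-0.085763-0.332011i  Y=-0.235488-0.249552i  product -0.062658+0.099587i
  m=+0: Y*=+0.375484-0.000000i  Y=+0.374986+0.000000i  product +0.140802+0.000000i
  m=+1: Y*=+0.085763-0.332011i  Y=+0.235488-0.249552i  product -0.062658-0.099587i
  m=+2: Y*=-0.091186-0.050478i  Y=-0.006051-0.104253i  product -0.004711+0.009812i
Σ over m = +0.006065+0.000000i; ×(4π/5) → +0.015242+0.000000i. Real part: 0.015242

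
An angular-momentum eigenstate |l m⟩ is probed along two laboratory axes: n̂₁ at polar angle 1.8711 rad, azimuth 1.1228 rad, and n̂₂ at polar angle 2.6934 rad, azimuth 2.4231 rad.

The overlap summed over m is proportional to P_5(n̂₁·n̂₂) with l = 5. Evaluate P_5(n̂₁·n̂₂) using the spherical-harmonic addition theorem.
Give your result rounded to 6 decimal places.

Term-by-term m-sum for l=5 (normalisation 4π/11 = 1.142397):
  m=-5: Y*=0.28955 - 0.22901j  Y=0.00638 + 0.00309j  product 0.00256 - 0.00057j
  m=-4: Y*=0.07931 + 0.35270j  Y=0.04498 - 0.01233j  product 0.00792 + 0.01489j
  m=-3: Y*=0.06243 + 0.01441j  Y=0.09804 - 0.14812j  product 0.00825 - 0.00783j
  m=-2: Y*=-0.21077 + 0.26343j  Y=-0.05497 - 0.40837j  product 0.11916 + 0.07159j
  m=-1: Y*=-0.00852 - 0.01772j  Y=-0.36387 - 0.31817j  product -0.00254 + 0.00916j
  m=+0: Y*=-0.32371 + 0.00000j  Y=0.03101 + 0.00000j  product -0.01004 + 0.00000j
  m=+1: Y*=0.00852 - 0.01772j  Y=0.36387 - 0.31817j  product -0.00254 - 0.00916j
  m=+2: Y*=-0.21077 - 0.26343j  Y=-0.05497 + 0.40837j  product 0.11916 - 0.07159j
  m=+3: Y*=-0.06243 + 0.01441j  Y=-0.09804 - 0.14812j  product 0.00825 + 0.00783j
  m=+4: Y*=0.07931 - 0.35270j  Y=0.04498 + 0.01233j  product 0.00792 - 0.01489j
  m=+5: Y*=-0.28955 - 0.22901j  Y=-0.00638 + 0.00309j  product 0.00256 + 0.00057j
Accumulated sum 0.26067 + 0.00000j; after 4π/(2l+1) scaling, 0.29778 + 0.00000j ⇒ P_5 = 0.297784

0.297784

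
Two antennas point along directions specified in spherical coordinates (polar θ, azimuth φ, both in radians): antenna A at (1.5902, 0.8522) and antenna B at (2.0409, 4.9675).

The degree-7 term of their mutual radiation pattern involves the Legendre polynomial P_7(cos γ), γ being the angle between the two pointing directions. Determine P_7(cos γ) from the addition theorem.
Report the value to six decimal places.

-0.207662

Summing Y*_{l m}(θ₁,φ₁)·Y_{l m}(θ₂,φ₂) over m ∈ [−7, 7]; prefactor 4π/(2·7+1) = 0.837758:
  m=-7: Y*=0.47438 - 0.15604j  Y=-0.21868 + 0.04775j  product -0.09629 + 0.05677j
  m=-6: Y*=-0.01415 + 0.03339j  Y=0.01707 - 0.42519j  product 0.01395 + 0.00659j
  m=-5: Y*=0.15913 + 0.32825j  Y=0.32968 + 0.10026j  product 0.01955 + 0.12417j
  m=-4: Y*=-0.04110 - 0.01125j  Y=0.03652 - 0.05952j  product -0.00217 + 0.00204j
  m=-3: Y*=-0.27427 + 0.18165j  Y=0.24558 + 0.25563j  product -0.11379 - 0.02550j
  m=-2: Y*=0.00605 - 0.04499j  Y=-0.07620 + 0.04265j  product 0.00146 + 0.00369j
  m=-1: Y*=-0.20808 - 0.23791j  Y=0.07998 + 0.30669j  product 0.05632 - 0.08284j
  m=+0: Y*=0.04621 + 0.00000j  Y=-0.12879 + 0.00000j  product -0.00595 + 0.00000j
  m=+1: Y*=0.20808 - 0.23791j  Y=-0.07998 + 0.30669j  product 0.05632 + 0.08284j
  m=+2: Y*=0.00605 + 0.04499j  Y=-0.07620 - 0.04265j  product 0.00146 - 0.00369j
  m=+3: Y*=0.27427 + 0.18165j  Y=-0.24558 + 0.25563j  product -0.11379 + 0.02550j
  m=+4: Y*=-0.04110 + 0.01125j  Y=0.03652 + 0.05952j  product -0.00217 - 0.00204j
  m=+5: Y*=-0.15913 + 0.32825j  Y=-0.32968 + 0.10026j  product 0.01955 - 0.12417j
  m=+6: Y*=-0.01415 - 0.03339j  Y=0.01707 + 0.42519j  product 0.01395 - 0.00659j
  m=+7: Y*=-0.47438 - 0.15604j  Y=0.21868 + 0.04775j  product -0.09629 - 0.05677j
Accumulated sum -0.24788 + 0.00000j; after 4π/(2l+1) scaling, -0.20766 + 0.00000j ⇒ P_7 = -0.207662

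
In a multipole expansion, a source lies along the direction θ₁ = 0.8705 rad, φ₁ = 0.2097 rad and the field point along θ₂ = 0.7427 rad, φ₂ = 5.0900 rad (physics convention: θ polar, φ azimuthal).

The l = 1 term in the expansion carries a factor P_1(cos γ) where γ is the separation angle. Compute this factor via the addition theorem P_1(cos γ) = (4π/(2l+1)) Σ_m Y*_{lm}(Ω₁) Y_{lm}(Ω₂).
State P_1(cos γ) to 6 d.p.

0.561149

Expand P_1 via completeness: Σ_{m} conj(Y_{1,m}) at Ω₁ times Y_{1,m} at Ω₂ —
  term(m=-1) = 0.01032 + 0.06086j   from Y*(Ω₁)=0.25840 + 0.05499j, Y(Ω₂)=0.08615 + 0.21719j
  term(m=+0) = 0.11333 + 0.00000j   from Y*(Ω₁)=0.31488 + 0.00000j, Y(Ω₂)=0.35993 + 0.00000j
  term(m=+1) = 0.01032 - 0.06086j   from Y*(Ω₁)=-0.25840 + 0.05499j, Y(Ω₂)=-0.08615 + 0.21719j
Total Σ_m = 0.13396 + 0.00000j. Multiply by 4.188790: 0.56115 + 0.00000j. P_1(cos γ) = 0.561149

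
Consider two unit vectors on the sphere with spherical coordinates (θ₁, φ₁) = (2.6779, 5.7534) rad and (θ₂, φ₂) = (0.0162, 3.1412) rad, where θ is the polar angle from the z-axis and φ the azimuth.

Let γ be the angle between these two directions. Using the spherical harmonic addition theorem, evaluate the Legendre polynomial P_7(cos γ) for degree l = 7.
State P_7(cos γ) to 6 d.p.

0.366006

Addition theorem: P_7(cos γ) = (4π/15) Σ_m Y*_{lm}(Ω₁) Y_{lm}(Ω₂), m = −7…7:
  term(m=-7) = +0.000000-0.000000i   from Y*(Ω₁)=-0.001510+0.000961i, Y(Ω₂)=-0.000000-0.000000i
  term(m=-6) = +0.000000-0.000000i   from Y*(Ω₁)=+0.013385-0.000497i, Y(Ω₂)=+0.000000+0.000000i
  term(m=-5) = +0.000000+0.000000i   from Y*(Ω₁)=-0.054384-0.029194i, Y(Ω₂)=-0.000000-0.000000i
  term(m=-4) = +0.000000+0.000000i   from Y*(Ω₁)=+0.101306+0.165850i, Y(Ω₂)=+0.000001+0.000000i
  term(m=-3) = +0.000000+0.000016i   from Y*(Ω₁)=-0.007663-0.412816i, Y(Ω₂)=-0.000038-0.000000i
  term(m=-2) = -0.000500+0.000889i   from Y*(Ω₁)=-0.253578+0.452036i, Y(Ω₂)=+0.001969+0.000002i
  term(m=-1) = -0.009522+0.005571i   from Y*(Ω₁)=+0.144015-0.084339i, Y(Ω₂)=-0.066105-0.000026i
  term(m=+0) = +0.456931+0.000000i   from Y*(Ω₁)=+0.419766-0.000000i, Y(Ω₂)=+1.088538+0.000000i
  term(m=+1) = -0.009522-0.005571i   from Y*(Ω₁)=-0.144015-0.084339i, Y(Ω₂)=+0.066105-0.000026i
  term(m=+2) = -0.000500-0.000889i   from Y*(Ω₁)=-0.253578-0.452036i, Y(Ω₂)=+0.001969-0.000002i
  term(m=+3) = +0.000000-0.000016i   from Y*(Ω₁)=+0.007663-0.412816i, Y(Ω₂)=+0.000038-0.000000i
  term(m=+4) = +0.000000-0.000000i   from Y*(Ω₁)=+0.101306-0.165850i, Y(Ω₂)=+0.000001-0.000000i
  term(m=+5) = +0.000000-0.000000i   from Y*(Ω₁)=+0.054384-0.029194i, Y(Ω₂)=+0.000000-0.000000i
  term(m=+6) = +0.000000+0.000000i   from Y*(Ω₁)=+0.013385+0.000497i, Y(Ω₂)=+0.000000-0.000000i
  term(m=+7) = +0.000000+0.000000i   from Y*(Ω₁)=+0.001510+0.000961i, Y(Ω₂)=+0.000000-0.000000i
Total Σ_m = +0.436887+0.000000i. Multiply by 0.837758: +0.366006+0.000000i. P_7(cos γ) = 0.366006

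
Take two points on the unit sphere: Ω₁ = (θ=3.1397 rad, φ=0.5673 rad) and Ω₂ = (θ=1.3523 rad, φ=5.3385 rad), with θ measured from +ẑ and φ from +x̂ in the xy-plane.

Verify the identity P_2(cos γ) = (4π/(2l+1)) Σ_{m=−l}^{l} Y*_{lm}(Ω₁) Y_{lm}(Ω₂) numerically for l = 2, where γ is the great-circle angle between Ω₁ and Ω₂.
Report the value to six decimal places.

Term-by-term m-sum for l=2 (normalisation 4π/5 = 2.513274):
  term(m=-2) = (-0.000001, 0.000000)   from Y*(Ω₁)=(0.000001, 0.000001), Y(Ω₂)=(-0.115301, 0.349602)
  term(m=-1) = (-0.000014, -0.000239)   from Y*(Ω₁)=(-0.001233, -0.000786), Y(Ω₂)=(0.095798, 0.132468)
  term(m=+0) = (-0.170900, 0.000000)   from Y*(Ω₁)=(0.630780, -0.000000), Y(Ω₂)=(-0.270935, 0.000000)
  term(m=+1) = (-0.000014, 0.000239)   from Y*(Ω₁)=(0.001233, -0.000786), Y(Ω₂)=(-0.095798, 0.132468)
  term(m=+2) = (-0.000001, -0.000000)   from Y*(Ω₁)=(0.000001, -0.000001), Y(Ω₂)=(-0.115301, -0.349602)
Accumulated sum (-0.170929, 0.000000); after 4π/(2l+1) scaling, (-0.429592, 0.000000) ⇒ P_2 = -0.429592

-0.429592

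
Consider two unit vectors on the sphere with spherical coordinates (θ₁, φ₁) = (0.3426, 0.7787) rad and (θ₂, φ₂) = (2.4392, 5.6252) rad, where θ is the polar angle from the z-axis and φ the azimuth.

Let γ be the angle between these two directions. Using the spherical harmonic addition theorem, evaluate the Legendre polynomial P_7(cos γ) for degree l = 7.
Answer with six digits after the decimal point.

Addition theorem: P_7(cos γ) = (4π/15) Σ_m Y*_{lm}(Ω₁) Y_{lm}(Ω₂), m = −7…7:
  [-7]  conj(Y_{7,-7})(Ω₁) = 0.00016 - 0.00018j ; Y_{7,-7}(Ω₂) = -0.00250 - 0.02336j ; Δ = -0.00000 - 0.00000j
  [-6]  conj(Y_{7,-6})(Ω₁) = -0.00010 - 0.00253j ; Y_{7,-6}(Ω₂) = 0.07187 + 0.07494j ; Δ = 0.00018 - 0.00019j
  [-5]  conj(Y_{7,-5})(Ω₁) = -0.01208 - 0.01129j ; Y_{7,-5}(Ω₂) = -0.26850 - 0.04012j ; Δ = 0.00279 + 0.00352j
  [-4]  conj(Y_{7,-4})(Ω₁) = -0.07509 + 0.00201j ; Y_{7,-4}(Ω₂) = 0.38962 - 0.21776j ; Δ = -0.02882 + 0.01714j
  [-3]  conj(Y_{7,-3})(Ω₁) = -0.16560 + 0.17239j ; Y_{7,-3}(Ω₂) = -0.15318 + 0.35914j ; Δ = -0.03655 - 0.08588j
  [-2]  conj(Y_{7,-2})(Ω₁) = 0.00667 + 0.49820j ; Y_{7,-2}(Ω₂) = 0.00687 + 0.02639j ; Δ = -0.01310 + 0.00360j
  [-1]  conj(Y_{7,-1})(Ω₁) = 0.37754 + 0.37251j ; Y_{7,-1}(Ω₂) = -0.31115 - 0.24048j ; Δ = -0.02789 - 0.20670j
  [+0]  conj(Y_{7,0})(Ω₁) = -0.09183 + 0.00000j ; Y_{7,0}(Ω₂) = 0.09739 + 0.00000j ; Δ = -0.00894 + 0.00000j
  [+1]  conj(Y_{7,1})(Ω₁) = -0.37754 + 0.37251j ; Y_{7,1}(Ω₂) = 0.31115 - 0.24048j ; Δ = -0.02789 + 0.20670j
  [+2]  conj(Y_{7,2})(Ω₁) = 0.00667 - 0.49820j ; Y_{7,2}(Ω₂) = 0.00687 - 0.02639j ; Δ = -0.01310 - 0.00360j
  [+3]  conj(Y_{7,3})(Ω₁) = 0.16560 + 0.17239j ; Y_{7,3}(Ω₂) = 0.15318 + 0.35914j ; Δ = -0.03655 + 0.08588j
  [+4]  conj(Y_{7,4})(Ω₁) = -0.07509 - 0.00201j ; Y_{7,4}(Ω₂) = 0.38962 + 0.21776j ; Δ = -0.02882 - 0.01714j
  [+5]  conj(Y_{7,5})(Ω₁) = 0.01208 - 0.01129j ; Y_{7,5}(Ω₂) = 0.26850 - 0.04012j ; Δ = 0.00279 - 0.00352j
  [+6]  conj(Y_{7,6})(Ω₁) = -0.00010 + 0.00253j ; Y_{7,6}(Ω₂) = 0.07187 - 0.07494j ; Δ = 0.00018 + 0.00019j
  [+7]  conj(Y_{7,7})(Ω₁) = -0.00016 - 0.00018j ; Y_{7,7}(Ω₂) = 0.00250 - 0.02336j ; Δ = -0.00000 + 0.00000j
Σ over m = -0.21572 + 0.00000j; ×(4π/15) → -0.18072 + 0.00000j. Real part: -0.180721

-0.180721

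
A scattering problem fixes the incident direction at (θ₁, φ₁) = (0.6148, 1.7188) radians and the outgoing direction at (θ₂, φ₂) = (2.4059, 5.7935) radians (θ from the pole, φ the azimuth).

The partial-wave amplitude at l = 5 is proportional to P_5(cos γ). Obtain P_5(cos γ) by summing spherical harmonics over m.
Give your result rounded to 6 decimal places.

Term-by-term m-sum for l=5 (normalisation 4π/11 = 1.142397):
  term(m=-5) = (0.000088, -0.001870)   from Y*(Ω₁)=(-0.019980, 0.021881), Y(Ω₂)=(-0.048600, 0.040371)
  term(m=-4) = (0.024324, -0.016316)   from Y*(Ω₁)=(0.110122, 0.074055), Y(Ω₂)=(0.083492, -0.204310)
  term(m=-3) = (0.129176, 0.046025)   from Y*(Ω₁)=(0.142748, -0.300086), Y(Ω₂)=(0.041912, 0.410527)
  term(m=-2) = (0.049332, 0.162105)   from Y*(Ω₁)=(-0.441408, -0.134615), Y(Ω₂)=(-0.204719, -0.304812)
  term(m=-1) = (0.008370, -0.011296)   from Y*(Ω₁)=(-0.027487, 0.184358), Y(Ω₂)=(-0.066563, -0.035477)
  term(m=+0) = (-0.134587, -0.000000)   from Y*(Ω₁)=(-0.349437, -0.000000), Y(Ω₂)=(0.385154, 0.000000)
  term(m=+1) = (0.008370, 0.011296)   from Y*(Ω₁)=(0.027487, 0.184358), Y(Ω₂)=(0.066563, -0.035477)
  term(m=+2) = (0.049332, -0.162105)   from Y*(Ω₁)=(-0.441408, 0.134615), Y(Ω₂)=(-0.204719, 0.304812)
  term(m=+3) = (0.129176, -0.046025)   from Y*(Ω₁)=(-0.142748, -0.300086), Y(Ω₂)=(-0.041912, 0.410527)
  term(m=+4) = (0.024324, 0.016316)   from Y*(Ω₁)=(0.110122, -0.074055), Y(Ω₂)=(0.083492, 0.204310)
  term(m=+5) = (0.000088, 0.001870)   from Y*(Ω₁)=(0.019980, 0.021881), Y(Ω₂)=(0.048600, 0.040371)
Σ over m = (0.287994, -0.000000); ×(4π/11) → (0.329004, -0.000000). Real part: 0.329004

0.329004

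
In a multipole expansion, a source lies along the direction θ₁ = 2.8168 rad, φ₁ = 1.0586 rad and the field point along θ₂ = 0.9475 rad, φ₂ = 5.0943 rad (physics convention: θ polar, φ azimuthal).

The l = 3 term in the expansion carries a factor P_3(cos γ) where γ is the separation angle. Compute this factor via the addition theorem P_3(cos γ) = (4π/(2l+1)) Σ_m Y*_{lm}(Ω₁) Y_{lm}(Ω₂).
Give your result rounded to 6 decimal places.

Term-by-term m-sum for l=3 (normalisation 4π/7 = 1.795196):
  m=-3: (-0.013550, -0.000464) × (-0.203468, -0.092102) = (0.002714, 0.001342)  (running Σ = (0.002714, 0.001342))
  m=-2: (0.051250, -0.084270) × (-0.284033, 0.272034) = (0.008367, 0.037877)  (running Σ = (0.011082, 0.039219))
  m=-1: (0.176440, 0.313812) × (0.068812, 0.171333) = (-0.041625, 0.051824)  (running Σ = (-0.030543, 0.091044))
  m=0: (-0.527258, -0.000000) × (-0.282390, 0.000000) = (0.148892, 0.000000)  (running Σ = (0.118349, 0.091044))
  m=1: (-0.176440, 0.313812) × (-0.068812, 0.171333) = (-0.041625, -0.051824)  (running Σ = (0.076724, 0.039219))
  m=2: (0.051250, 0.084270) × (-0.284033, -0.272034) = (0.008367, -0.037877)  (running Σ = (0.085091, 0.001342))
  m=3: (0.013550, -0.000464) × (0.203468, -0.092102) = (0.002714, -0.001342)  (running Σ = (0.087805, -0.000000))
Accumulated sum (0.087805, -0.000000); after 4π/(2l+1) scaling, (0.157628, -0.000000) ⇒ P_3 = 0.157628

0.157628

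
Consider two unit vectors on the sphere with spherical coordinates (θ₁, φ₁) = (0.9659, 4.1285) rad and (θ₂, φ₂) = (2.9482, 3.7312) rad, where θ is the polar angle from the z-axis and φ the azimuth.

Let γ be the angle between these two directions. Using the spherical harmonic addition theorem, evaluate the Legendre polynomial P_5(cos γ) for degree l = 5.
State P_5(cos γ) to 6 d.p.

-0.253620

Term-by-term m-sum for l=5 (normalisation 4π/11 = 1.142397):
  m=-5: Y*=(-0.038508, 0.170481)  Y=(0.000119, 0.000023)  product (-0.000009, 0.000019)
  m=-4: Y*=(-0.264554, -0.275706)  Y=(0.001393, 0.001386)  product (0.000014, -0.000751)
  m=-3: Y*=(0.361845, -0.066170)  Y=(0.003705, 0.018462)  product (0.002562, 0.006435)
  m=-2: Y*=(0.007627, -0.017888)  Y=(-0.044293, 0.107273)  product (0.001581, 0.001610)
  m=-1: Y*=(0.193343, 0.292616)  Y=(-0.357847, 0.239395)  product (-0.139238, -0.058426)
  m=+0: Y*=(-0.069752, -0.000000)  Y=(-0.690628, 0.000000)  product (0.048172, 0.000000)
  m=+1: Y*=(-0.193343, 0.292616)  Y=(0.357847, 0.239395)  product (-0.139238, 0.058426)
  m=+2: Y*=(0.007627, 0.017888)  Y=(-0.044293, -0.107273)  product (0.001581, -0.001610)
  m=+3: Y*=(-0.361845, -0.066170)  Y=(-0.003705, 0.018462)  product (0.002562, -0.006435)
  m=+4: Y*=(-0.264554, 0.275706)  Y=(0.001393, -0.001386)  product (0.000014, 0.000751)
  m=+5: Y*=(0.038508, 0.170481)  Y=(-0.000119, 0.000023)  product (-0.000009, -0.000019)
Σ over m = (-0.222007, -0.000000); ×(4π/11) → (-0.253620, -0.000000). Real part: -0.253620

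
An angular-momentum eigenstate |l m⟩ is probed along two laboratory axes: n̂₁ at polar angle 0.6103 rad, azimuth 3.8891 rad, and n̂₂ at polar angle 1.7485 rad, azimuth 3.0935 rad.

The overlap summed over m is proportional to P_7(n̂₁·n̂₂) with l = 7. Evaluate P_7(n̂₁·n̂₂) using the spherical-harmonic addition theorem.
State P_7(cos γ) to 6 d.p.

-0.279974

Addition theorem: P_7(cos γ) = (4π/15) Σ_m Y*_{lm}(Ω₁) Y_{lm}(Ω₂), m = −7…7:
  term(m=-7) = (0.003434, -0.002976)   from Y*(Ω₁)=(-0.005047, 0.008812), Y(Ω₂)=(-0.422338, -0.147806)
  term(m=-6) = (-0.000999, 0.016306)   from Y*(Ω₁)=(-0.012246, -0.052933), Y(Ω₂)=(-0.288256, -0.085566)
  term(m=-5) = (0.023652, 0.026197)   from Y*(Ω₁)=(0.145143, 0.098436), Y(Ω₂)=(0.195462, 0.047929)
  term(m=-4) = (-0.117296, -0.004789)   from Y*(Ω₁)=(-0.367502, 0.056130), Y(Ω₂)=(0.309951, 0.060372)
  term(m=-3) = (-0.039938, 0.037565)   from Y*(Ω₁)=(0.300259, -0.377652), Y(Ω₂)=(-0.112460, -0.016339)
  term(m=-2) = (0.001514, -0.074177)   from Y*(Ω₁)=(0.017915, 0.235947), Y(Ω₂)=(-0.312093, -0.030112)
  term(m=-1) = (0.015427, 0.015745)   from Y*(Ω₁)=(0.205410, 0.190405), Y(Ω₂)=(0.078608, 0.003783)
  term(m=+0) = (-0.105780, -0.000000)   from Y*(Ω₁)=(-0.339397, -0.000000), Y(Ω₂)=(0.311670, 0.000000)
  term(m=+1) = (0.015427, -0.015745)   from Y*(Ω₁)=(-0.205410, 0.190405), Y(Ω₂)=(-0.078608, 0.003783)
  term(m=+2) = (0.001514, 0.074177)   from Y*(Ω₁)=(0.017915, -0.235947), Y(Ω₂)=(-0.312093, 0.030112)
  term(m=+3) = (-0.039938, -0.037565)   from Y*(Ω₁)=(-0.300259, -0.377652), Y(Ω₂)=(0.112460, -0.016339)
  term(m=+4) = (-0.117296, 0.004789)   from Y*(Ω₁)=(-0.367502, -0.056130), Y(Ω₂)=(0.309951, -0.060372)
  term(m=+5) = (0.023652, -0.026197)   from Y*(Ω₁)=(-0.145143, 0.098436), Y(Ω₂)=(-0.195462, 0.047929)
  term(m=+6) = (-0.000999, -0.016306)   from Y*(Ω₁)=(-0.012246, 0.052933), Y(Ω₂)=(-0.288256, 0.085566)
  term(m=+7) = (0.003434, 0.002976)   from Y*(Ω₁)=(0.005047, 0.008812), Y(Ω₂)=(0.422338, -0.147806)
Σ over m = (-0.334194, -0.000000); ×(4π/15) → (-0.279974, -0.000000). Real part: -0.279974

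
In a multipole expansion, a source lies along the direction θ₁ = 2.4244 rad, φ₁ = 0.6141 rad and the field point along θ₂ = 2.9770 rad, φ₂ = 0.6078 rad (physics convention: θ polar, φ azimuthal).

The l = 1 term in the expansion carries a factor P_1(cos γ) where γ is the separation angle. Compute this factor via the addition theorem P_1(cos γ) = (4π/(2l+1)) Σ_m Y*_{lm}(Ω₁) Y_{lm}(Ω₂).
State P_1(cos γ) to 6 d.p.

Expand P_1 via completeness: Σ_{m} conj(Y_{1,m}) at Ω₁ times Y_{1,m} at Ω₂ —
  term(m=-1) = +0.012855+0.000081i   from Y*(Ω₁)=+0.185594+0.130851i, Y(Ω₂)=+0.046471-0.032328i
  term(m=+0) = +0.177490+0.000000i   from Y*(Ω₁)=-0.368237-0.000000i, Y(Ω₂)=-0.481999+0.000000i
  term(m=+1) = +0.012855-0.000081i   from Y*(Ω₁)=-0.185594+0.130851i, Y(Ω₂)=-0.046471-0.032328i
Total Σ_m = +0.203200+0.000000i. Multiply by 4.188790: +0.851161+0.000000i. P_1(cos γ) = 0.851161

0.851161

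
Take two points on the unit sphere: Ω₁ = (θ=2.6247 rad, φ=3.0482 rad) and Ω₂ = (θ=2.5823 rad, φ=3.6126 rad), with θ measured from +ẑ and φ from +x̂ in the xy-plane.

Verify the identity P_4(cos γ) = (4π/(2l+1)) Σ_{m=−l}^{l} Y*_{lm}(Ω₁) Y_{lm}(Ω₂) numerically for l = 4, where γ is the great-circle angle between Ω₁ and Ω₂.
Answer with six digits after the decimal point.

Summing Y*_{l m}(θ₁,φ₁)·Y_{l m}(θ₂,φ₂) over m ∈ [−4, 4]; prefactor 4π/(2·4+1) = 1.396263:
  m=-4: 0.02457 - 0.00963j × -0.01081 - 0.03337j = -0.00059 - 0.00072j  (running Σ = -0.00059 - 0.00072j)
  m=-3: 0.12620 - 0.03631j × 0.02490 - 0.15651j = -0.00254 - 0.02066j  (running Σ = -0.00313 - 0.02137j)
  m=-2: 0.34442 - 0.06509j × 0.22319 - 0.30689j = 0.05689 - 0.12023j  (running Σ = 0.05377 - 0.14160j)
  m=-1: 0.46351 - 0.04341j × 0.38476 - 0.19593j = 0.16983 - 0.10752j  (running Σ = 0.22360 - 0.24912j)
  m=0: 0.03373 + 0.00000j × -0.05151 + 0.00000j = -0.00174 + 0.00000j  (running Σ = 0.22186 - 0.24912j)
  m=1: -0.46351 - 0.04341j × -0.38476 - 0.19593j = 0.16983 + 0.10752j  (running Σ = 0.39170 - 0.14160j)
  m=2: 0.34442 + 0.06509j × 0.22319 + 0.30689j = 0.05689 + 0.12023j  (running Σ = 0.44859 - 0.02137j)
  m=3: -0.12620 - 0.03631j × -0.02490 - 0.15651j = -0.00254 + 0.02066j  (running Σ = 0.44605 - 0.00072j)
  m=4: 0.02457 + 0.00963j × -0.01081 + 0.03337j = -0.00059 + 0.00072j  (running Σ = 0.44546 + 0.00000j)
Accumulated sum 0.44546 + 0.00000j; after 4π/(2l+1) scaling, 0.62198 + 0.00000j ⇒ P_4 = 0.621984

0.621984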